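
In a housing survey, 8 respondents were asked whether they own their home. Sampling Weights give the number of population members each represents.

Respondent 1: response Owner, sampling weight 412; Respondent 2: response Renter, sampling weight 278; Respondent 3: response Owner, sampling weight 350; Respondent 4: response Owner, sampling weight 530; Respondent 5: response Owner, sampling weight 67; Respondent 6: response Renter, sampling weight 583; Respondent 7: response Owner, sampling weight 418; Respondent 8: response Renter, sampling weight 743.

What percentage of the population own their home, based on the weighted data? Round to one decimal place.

52.6

Sum of weights for 'Owner' = 412 + 350 + 530 + 67 + 418 = 1777
Total weight = 412 + 278 + 350 + 530 + 67 + 583 + 418 + 743 = 3381
Weighted proportion = 1777 / 3381 = 0.52558415 → 52.558415%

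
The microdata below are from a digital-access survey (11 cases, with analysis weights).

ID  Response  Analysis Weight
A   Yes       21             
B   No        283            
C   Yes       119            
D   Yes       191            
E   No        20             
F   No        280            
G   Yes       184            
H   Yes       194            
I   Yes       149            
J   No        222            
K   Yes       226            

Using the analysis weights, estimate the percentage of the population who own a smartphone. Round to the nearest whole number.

Sum of weights for 'Yes' = 21 + 119 + 191 + 184 + 194 + 149 + 226 = 1084
Total weight = 21 + 283 + 119 + 191 + 20 + 280 + 184 + 194 + 149 + 222 + 226 = 1889
Weighted proportion = 1084 / 1889 = 0.5738486 → 57.38486%

57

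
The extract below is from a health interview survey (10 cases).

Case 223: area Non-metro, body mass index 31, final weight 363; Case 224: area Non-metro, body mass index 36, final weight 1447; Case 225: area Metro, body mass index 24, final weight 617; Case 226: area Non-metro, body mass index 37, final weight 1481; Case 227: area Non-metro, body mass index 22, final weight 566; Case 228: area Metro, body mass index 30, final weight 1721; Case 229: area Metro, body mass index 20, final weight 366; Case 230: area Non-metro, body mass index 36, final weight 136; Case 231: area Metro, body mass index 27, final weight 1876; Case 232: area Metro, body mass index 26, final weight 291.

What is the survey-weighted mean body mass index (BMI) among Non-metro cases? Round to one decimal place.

33.9

Non-metro rows: 223, 224, 226, 227, 230
Weighted sum = 31×363 + 36×1447 + 37×1481 + 22×566 + 36×136
  = 11253 + 52092 + 54797 + 12452 + 4896 = 135490
Sum of weights = 363 + 1447 + 1481 + 566 + 136 = 3993
Weighted mean = 135490 / 3993 = 33.931881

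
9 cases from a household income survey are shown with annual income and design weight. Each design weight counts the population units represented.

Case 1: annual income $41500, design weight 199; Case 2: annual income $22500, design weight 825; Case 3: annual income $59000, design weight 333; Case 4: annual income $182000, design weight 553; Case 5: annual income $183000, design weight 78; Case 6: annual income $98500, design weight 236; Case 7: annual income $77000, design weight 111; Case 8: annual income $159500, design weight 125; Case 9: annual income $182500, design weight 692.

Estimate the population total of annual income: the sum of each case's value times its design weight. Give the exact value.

Weighted total = 41500×199 + 22500×825 + 59000×333 + 182000×553 + 183000×78 + 98500×236 + 77000×111 + 159500×125 + 182500×692
  = 8258500 + 18562500 + 19647000 + 100646000 + 14274000 + 23246000 + 8547000 + 19937500 + 126290000 = 339408500

339408500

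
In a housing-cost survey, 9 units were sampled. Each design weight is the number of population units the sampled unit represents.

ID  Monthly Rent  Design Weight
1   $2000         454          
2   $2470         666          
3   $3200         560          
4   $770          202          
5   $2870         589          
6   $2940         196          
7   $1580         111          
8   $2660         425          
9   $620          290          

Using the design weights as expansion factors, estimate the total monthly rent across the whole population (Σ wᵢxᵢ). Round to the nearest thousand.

8253000

Weighted total = 2000×454 + 2470×666 + 3200×560 + 770×202 + 2870×589 + 2940×196 + 1580×111 + 2660×425 + 620×290
  = 8252910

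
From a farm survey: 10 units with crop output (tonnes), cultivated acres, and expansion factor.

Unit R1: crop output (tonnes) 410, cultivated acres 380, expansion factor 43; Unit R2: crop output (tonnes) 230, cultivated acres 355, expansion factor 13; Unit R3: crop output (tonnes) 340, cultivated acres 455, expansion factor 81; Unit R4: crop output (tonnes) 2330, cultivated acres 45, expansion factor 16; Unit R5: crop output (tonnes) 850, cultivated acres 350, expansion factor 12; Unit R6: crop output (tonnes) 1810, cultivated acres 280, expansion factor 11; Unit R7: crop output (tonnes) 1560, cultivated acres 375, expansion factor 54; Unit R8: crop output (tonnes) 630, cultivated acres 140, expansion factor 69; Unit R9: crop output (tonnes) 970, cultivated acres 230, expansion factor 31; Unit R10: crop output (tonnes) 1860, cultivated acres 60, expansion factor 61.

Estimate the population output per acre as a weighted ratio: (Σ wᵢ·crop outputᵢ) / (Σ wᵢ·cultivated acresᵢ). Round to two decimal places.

Σ wᵢ·y = 410×43 + 230×13 + 340×81 + 2330×16 + 850×12 + 1810×11 + 1560×54 + 630×69 + 970×31 + 1860×61
  = 17630 + 2990 + 27540 + 37280 + 10200 + 19910 + 84240 + 43470 + 30070 + 113460 = 386790
Σ wᵢ·x = 106510
Ratio = 386790 / 106510 = 3.63149

3.63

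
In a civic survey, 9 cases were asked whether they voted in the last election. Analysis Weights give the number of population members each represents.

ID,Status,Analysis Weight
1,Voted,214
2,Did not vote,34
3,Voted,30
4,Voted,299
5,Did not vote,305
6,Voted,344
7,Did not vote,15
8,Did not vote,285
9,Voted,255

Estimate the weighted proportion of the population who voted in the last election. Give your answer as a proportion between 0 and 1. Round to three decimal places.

Sum of weights for 'Voted' = 214 + 30 + 299 + 344 + 255 = 1142
Total weight = 1781
Weighted proportion = 1142 / 1781 = 0.6412128

0.641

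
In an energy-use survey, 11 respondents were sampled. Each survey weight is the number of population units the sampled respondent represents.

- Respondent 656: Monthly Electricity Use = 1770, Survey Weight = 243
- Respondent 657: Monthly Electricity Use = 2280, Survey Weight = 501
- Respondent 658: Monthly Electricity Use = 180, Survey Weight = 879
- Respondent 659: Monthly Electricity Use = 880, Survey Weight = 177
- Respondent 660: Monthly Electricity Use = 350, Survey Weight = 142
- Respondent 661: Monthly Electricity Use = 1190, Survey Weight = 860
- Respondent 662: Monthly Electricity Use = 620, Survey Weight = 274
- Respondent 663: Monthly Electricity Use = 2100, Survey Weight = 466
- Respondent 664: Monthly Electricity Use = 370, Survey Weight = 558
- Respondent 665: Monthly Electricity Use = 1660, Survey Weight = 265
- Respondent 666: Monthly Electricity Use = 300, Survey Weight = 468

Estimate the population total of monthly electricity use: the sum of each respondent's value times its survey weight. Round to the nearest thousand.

Weighted total = 1770×243 + 2280×501 + 180×879 + 880×177 + 350×142 + 1190×860 + 620×274 + 2100×466 + 370×558 + 1660×265 + 300×468
  = 430110 + 1142280 + 158220 + 155760 + 49700 + 1023400 + 169880 + 978600 + 206460 + 439900 + 140400 = 4894710

4895000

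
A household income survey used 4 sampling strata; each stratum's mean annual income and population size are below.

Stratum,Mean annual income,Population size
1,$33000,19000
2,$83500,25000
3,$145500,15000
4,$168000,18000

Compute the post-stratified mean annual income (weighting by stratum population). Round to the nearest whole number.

Σ Nₕ·x̄ₕ = 33000×19000 + 83500×25000 + 145500×15000 + 168000×18000
  = 7921000000
Σ Nₕ = 77000
Overall mean = 7921000000 / 77000 = 102870.13

102870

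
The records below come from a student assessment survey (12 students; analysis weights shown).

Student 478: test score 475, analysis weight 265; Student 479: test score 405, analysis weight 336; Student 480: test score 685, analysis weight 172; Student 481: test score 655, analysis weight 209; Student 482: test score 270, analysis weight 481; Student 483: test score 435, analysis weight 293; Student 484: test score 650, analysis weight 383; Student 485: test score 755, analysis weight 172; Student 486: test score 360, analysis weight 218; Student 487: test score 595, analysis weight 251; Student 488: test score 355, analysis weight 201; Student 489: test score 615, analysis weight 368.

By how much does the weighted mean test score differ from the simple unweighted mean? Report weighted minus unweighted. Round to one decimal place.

-20.1

Unweighted sum = 475 + 405 + 685 + 655 + 270 + 435 + 650 + 755 + 360 + 595 + 355 + 615 = 6255
Unweighted mean = 6255 / 12 = 521.25
Weighted sum = 475×265 + 405×336 + 685×172 + 655×209 + 270×481 + 435×293 + 650×383 + 755×172 + 360×218 + 595×251 + 355×201 + 615×368
  = 125875 + 136080 + 117820 + 136895 + 129870 + 127455 + 248950 + 129860 + 78480 + 149345 + 71355 + 226320 = 1678305
Sum of weights = 265 + 336 + 172 + 209 + 481 + 293 + 383 + 172 + 218 + 251 + 201 + 368 = 3349
Weighted mean = 1678305 / 3349 = 501.13616
Difference (weighted minus unweighted) = -20.11384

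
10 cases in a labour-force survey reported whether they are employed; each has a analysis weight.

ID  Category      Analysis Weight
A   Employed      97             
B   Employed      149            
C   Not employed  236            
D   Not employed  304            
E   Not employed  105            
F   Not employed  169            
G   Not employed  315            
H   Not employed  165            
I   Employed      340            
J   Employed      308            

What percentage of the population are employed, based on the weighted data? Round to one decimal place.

Sum of weights for 'Employed' = 97 + 149 + 340 + 308 = 894
Total weight = 2188
Weighted proportion = 894 / 2188 = 0.40859232 → 40.859232%

40.9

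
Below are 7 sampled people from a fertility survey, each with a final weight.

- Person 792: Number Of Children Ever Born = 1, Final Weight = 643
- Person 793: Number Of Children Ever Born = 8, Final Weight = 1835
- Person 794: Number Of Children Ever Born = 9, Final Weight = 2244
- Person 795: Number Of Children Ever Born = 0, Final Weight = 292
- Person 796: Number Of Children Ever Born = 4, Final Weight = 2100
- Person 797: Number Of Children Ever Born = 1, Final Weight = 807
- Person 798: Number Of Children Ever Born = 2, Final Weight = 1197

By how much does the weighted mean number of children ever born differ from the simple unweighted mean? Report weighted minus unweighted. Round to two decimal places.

1.60

Unweighted sum = 1 + 8 + 9 + 0 + 4 + 1 + 2 = 25
Unweighted mean = 25 / 7 = 3.5714286
Weighted sum = 1×643 + 8×1835 + 9×2244 + 0×292 + 4×2100 + 1×807 + 2×1197
  = 643 + 14680 + 20196 + 0 + 8400 + 807 + 2394 = 47120
Sum of weights = 643 + 1835 + 2244 + 292 + 2100 + 807 + 1197 = 9118
Weighted mean = 47120 / 9118 = 5.1678
Difference (weighted minus unweighted) = 1.5963714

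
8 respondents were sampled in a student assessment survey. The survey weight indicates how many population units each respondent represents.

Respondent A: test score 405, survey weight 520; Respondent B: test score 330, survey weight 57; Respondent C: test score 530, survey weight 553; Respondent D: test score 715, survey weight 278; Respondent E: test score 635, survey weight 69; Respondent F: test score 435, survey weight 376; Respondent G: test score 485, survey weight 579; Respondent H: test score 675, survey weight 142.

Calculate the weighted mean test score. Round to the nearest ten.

510

Weighted sum = 405×520 + 330×57 + 530×553 + 715×278 + 635×69 + 435×376 + 485×579 + 675×142
  = 210600 + 18810 + 293090 + 198770 + 43815 + 163560 + 280815 + 95850 = 1305310
Sum of weights = 2574
Weighted mean = 1305310 / 2574 = 507.11344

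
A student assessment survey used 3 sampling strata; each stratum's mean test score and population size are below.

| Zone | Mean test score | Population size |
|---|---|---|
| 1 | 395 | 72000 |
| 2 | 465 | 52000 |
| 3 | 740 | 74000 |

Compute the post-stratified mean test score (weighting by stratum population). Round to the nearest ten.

Σ Nₕ·x̄ₕ = 107380000
Σ Nₕ = 72000 + 52000 + 74000 = 198000
Overall mean = 107380000 / 198000 = 542.32323

540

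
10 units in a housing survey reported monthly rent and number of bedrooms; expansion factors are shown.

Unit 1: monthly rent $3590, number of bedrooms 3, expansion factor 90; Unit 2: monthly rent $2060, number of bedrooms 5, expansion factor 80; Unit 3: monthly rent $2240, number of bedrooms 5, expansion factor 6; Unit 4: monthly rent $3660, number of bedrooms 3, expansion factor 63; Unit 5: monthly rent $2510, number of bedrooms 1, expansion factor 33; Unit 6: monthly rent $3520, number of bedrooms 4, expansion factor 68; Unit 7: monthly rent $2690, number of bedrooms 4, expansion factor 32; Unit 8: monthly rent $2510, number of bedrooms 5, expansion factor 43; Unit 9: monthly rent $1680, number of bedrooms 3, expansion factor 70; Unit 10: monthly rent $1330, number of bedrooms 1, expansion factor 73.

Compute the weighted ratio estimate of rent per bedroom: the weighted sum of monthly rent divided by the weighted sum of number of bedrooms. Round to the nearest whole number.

Σ wᵢ·y = 3590×90 + 2060×80 + 2240×6 + 3660×63 + 2510×33 + 3520×68 + 2690×32 + 2510×43 + 1680×70 + 1330×73
  = 323100 + 164800 + 13440 + 230580 + 82830 + 239360 + 86080 + 107930 + 117600 + 97090 = 1462810
Σ wᵢ·x = 3×90 + 5×80 + 5×6 + 3×63 + 1×33 + 4×68 + 4×32 + 5×43 + 3×70 + 1×73
  = 270 + 400 + 30 + 189 + 33 + 272 + 128 + 215 + 210 + 73 = 1820
Ratio = 1462810 / 1820 = 803.74176

804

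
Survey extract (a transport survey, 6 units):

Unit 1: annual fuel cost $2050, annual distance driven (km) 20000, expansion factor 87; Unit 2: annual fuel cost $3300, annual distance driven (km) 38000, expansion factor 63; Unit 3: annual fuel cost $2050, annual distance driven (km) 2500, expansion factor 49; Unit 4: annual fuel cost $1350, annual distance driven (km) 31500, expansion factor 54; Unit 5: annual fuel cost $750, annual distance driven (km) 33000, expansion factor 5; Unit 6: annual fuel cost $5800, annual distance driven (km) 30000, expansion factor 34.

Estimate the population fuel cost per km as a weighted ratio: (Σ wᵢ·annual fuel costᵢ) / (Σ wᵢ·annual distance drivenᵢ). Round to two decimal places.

0.11

Σ wᵢ·y = 2050×87 + 3300×63 + 2050×49 + 1350×54 + 750×5 + 5800×34
  = 178350 + 207900 + 100450 + 72900 + 3750 + 197200 = 760550
Σ wᵢ·x = 20000×87 + 38000×63 + 2500×49 + 31500×54 + 33000×5 + 30000×34
  = 1740000 + 2394000 + 122500 + 1701000 + 165000 + 1020000 = 7142500
Ratio = 760550 / 7142500 = 0.10648232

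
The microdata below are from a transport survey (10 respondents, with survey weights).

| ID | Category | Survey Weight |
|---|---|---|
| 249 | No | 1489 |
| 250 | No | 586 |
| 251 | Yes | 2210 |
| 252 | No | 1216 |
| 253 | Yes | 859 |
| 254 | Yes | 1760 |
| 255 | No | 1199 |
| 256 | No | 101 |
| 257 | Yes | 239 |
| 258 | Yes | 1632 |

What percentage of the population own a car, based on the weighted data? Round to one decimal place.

59.3

Sum of weights for 'Yes' = 2210 + 859 + 1760 + 239 + 1632 = 6700
Total weight = 11291
Weighted proportion = 6700 / 11291 = 0.59339297 → 59.339297%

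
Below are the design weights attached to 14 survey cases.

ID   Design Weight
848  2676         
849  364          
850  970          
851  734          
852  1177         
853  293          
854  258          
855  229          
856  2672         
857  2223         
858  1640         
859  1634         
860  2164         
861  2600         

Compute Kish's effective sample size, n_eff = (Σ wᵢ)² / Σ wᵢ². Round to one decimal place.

Σ wᵢ = 19634
Σ wᵢ² = 39247076
n_eff = 19634² / 39247076 = 385493956 / 39247076 = 9.8222338

9.8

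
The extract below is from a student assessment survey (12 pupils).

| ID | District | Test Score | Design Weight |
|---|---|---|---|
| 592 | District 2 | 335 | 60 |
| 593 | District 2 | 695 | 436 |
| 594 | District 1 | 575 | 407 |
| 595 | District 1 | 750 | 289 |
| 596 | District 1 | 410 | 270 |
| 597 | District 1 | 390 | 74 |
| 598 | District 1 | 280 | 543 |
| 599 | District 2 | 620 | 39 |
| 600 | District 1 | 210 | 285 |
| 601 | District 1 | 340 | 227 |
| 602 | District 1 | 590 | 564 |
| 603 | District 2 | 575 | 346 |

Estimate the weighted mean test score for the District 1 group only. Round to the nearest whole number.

District 1 rows: 594, 595, 596, 597, 598, 600, 601, 602
Weighted sum = 575×407 + 750×289 + 410×270 + 390×74 + 280×543 + 210×285 + 340×227 + 590×564
  = 1212165
Sum of weights = 407 + 289 + 270 + 74 + 543 + 285 + 227 + 564 = 2659
Weighted mean = 1212165 / 2659 = 455.87251

456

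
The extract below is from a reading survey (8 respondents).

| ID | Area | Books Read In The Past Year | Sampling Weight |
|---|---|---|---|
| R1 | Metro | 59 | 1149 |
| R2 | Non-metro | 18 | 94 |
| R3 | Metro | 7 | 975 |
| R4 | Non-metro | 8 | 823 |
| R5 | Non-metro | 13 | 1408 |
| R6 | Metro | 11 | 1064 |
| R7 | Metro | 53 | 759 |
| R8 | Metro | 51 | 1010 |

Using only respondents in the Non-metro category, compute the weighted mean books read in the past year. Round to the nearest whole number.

Non-metro rows: R2, R4, R5
Weighted sum = 18×94 + 8×823 + 13×1408
  = 1692 + 6584 + 18304 = 26580
Sum of weights = 94 + 823 + 1408 = 2325
Weighted mean = 26580 / 2325 = 11.432258

11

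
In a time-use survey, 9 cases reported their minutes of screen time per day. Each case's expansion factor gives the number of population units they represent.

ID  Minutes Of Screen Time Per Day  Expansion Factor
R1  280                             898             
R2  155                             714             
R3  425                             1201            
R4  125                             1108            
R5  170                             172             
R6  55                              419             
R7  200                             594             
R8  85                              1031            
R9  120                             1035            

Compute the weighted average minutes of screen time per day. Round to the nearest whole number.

194

Weighted sum = 280×898 + 155×714 + 425×1201 + 125×1108 + 170×172 + 55×419 + 200×594 + 85×1031 + 120×1035
  = 1393955
Sum of weights = 898 + 714 + 1201 + 1108 + 172 + 419 + 594 + 1031 + 1035 = 7172
Weighted mean = 1393955 / 7172 = 194.36071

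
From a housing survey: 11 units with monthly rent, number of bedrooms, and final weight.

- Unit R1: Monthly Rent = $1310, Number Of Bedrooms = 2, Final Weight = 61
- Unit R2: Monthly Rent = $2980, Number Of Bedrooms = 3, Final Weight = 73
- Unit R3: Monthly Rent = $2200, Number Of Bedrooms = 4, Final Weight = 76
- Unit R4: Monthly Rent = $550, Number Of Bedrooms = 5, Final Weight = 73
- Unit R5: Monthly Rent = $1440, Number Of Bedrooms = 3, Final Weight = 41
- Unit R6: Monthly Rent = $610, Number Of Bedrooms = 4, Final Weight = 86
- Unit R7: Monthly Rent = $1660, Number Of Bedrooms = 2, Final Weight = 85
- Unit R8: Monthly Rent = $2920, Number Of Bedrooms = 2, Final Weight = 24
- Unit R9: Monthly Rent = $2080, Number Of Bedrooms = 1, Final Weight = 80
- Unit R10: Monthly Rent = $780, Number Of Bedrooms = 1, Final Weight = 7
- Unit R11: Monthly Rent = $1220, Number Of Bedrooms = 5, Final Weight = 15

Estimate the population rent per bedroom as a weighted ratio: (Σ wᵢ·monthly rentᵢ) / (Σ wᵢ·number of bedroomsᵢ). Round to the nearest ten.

Σ wᵢ·y = 1310×61 + 2980×73 + 2200×76 + 550×73 + 1440×41 + 610×86 + 1660×85 + 2920×24 + 2080×80 + 780×7 + 1220×15
  = 79910 + 217540 + 167200 + 40150 + 59040 + 52460 + 141100 + 70080 + 166400 + 5460 + 18300 = 1017640
Σ wᵢ·x = 2×61 + 3×73 + 4×76 + 5×73 + 3×41 + 4×86 + 2×85 + 2×24 + 1×80 + 1×7 + 5×15
  = 122 + 219 + 304 + 365 + 123 + 344 + 170 + 48 + 80 + 7 + 75 = 1857
Ratio = 1017640 / 1857 = 548.00215

550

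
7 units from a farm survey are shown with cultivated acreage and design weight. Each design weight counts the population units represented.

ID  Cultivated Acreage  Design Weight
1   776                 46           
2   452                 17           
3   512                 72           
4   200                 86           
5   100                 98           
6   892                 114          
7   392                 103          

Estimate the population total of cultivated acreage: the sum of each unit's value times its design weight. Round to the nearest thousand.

249000

Weighted total = 249308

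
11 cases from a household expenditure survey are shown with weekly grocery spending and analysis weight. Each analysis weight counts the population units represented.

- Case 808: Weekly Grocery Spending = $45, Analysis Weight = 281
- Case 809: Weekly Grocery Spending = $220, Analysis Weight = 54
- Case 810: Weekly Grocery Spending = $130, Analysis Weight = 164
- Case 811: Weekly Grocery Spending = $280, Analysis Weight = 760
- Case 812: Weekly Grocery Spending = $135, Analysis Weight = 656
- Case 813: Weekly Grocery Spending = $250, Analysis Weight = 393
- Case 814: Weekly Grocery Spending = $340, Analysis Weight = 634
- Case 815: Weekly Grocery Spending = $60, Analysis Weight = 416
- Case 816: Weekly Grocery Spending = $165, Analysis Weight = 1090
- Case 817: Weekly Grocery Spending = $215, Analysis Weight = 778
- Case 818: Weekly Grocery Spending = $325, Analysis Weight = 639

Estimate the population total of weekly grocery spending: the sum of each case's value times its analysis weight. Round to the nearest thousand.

1241000

Weighted total = 1240770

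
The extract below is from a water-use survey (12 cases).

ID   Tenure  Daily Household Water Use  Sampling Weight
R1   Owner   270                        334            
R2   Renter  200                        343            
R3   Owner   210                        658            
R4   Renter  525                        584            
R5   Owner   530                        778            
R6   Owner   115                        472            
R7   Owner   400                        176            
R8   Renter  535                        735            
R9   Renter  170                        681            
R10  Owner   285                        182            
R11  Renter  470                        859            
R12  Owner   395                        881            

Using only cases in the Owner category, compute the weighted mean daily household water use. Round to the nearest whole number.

335

Owner rows: R1, R3, R5, R6, R7, R10, R12
Weighted sum = 270×334 + 210×658 + 530×778 + 115×472 + 400×176 + 285×182 + 395×881
  = 90180 + 138180 + 412340 + 54280 + 70400 + 51870 + 347995 = 1165245
Sum of weights = 334 + 658 + 778 + 472 + 176 + 182 + 881 = 3481
Weighted mean = 1165245 / 3481 = 334.74433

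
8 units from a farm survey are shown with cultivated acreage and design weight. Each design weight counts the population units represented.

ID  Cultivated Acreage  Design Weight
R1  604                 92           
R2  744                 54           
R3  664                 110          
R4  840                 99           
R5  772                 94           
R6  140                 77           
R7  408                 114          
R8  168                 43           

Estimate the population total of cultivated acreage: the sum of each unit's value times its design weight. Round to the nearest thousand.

Weighted total = 604×92 + 744×54 + 664×110 + 840×99 + 772×94 + 140×77 + 408×114 + 168×43
  = 55568 + 40176 + 73040 + 83160 + 72568 + 10780 + 46512 + 7224 = 389028

389000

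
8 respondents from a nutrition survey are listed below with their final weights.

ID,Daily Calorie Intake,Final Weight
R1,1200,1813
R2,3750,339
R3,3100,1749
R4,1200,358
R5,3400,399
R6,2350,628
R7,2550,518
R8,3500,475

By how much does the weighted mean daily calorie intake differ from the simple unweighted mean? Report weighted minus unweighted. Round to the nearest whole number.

Unweighted sum = 1200 + 3750 + 3100 + 1200 + 3400 + 2350 + 2550 + 3500 = 21050
Unweighted mean = 21050 / 8 = 2631.25
Weighted sum = 1200×1813 + 3750×339 + 3100×1749 + 1200×358 + 3400×399 + 2350×628 + 2550×518 + 3500×475
  = 2175600 + 1271250 + 5421900 + 429600 + 1356600 + 1475800 + 1320900 + 1662500 = 15114150
Sum of weights = 1813 + 339 + 1749 + 358 + 399 + 628 + 518 + 475 = 6279
Weighted mean = 15114150 / 6279 = 2407.0951
Difference (weighted minus unweighted) = -224.15492

-224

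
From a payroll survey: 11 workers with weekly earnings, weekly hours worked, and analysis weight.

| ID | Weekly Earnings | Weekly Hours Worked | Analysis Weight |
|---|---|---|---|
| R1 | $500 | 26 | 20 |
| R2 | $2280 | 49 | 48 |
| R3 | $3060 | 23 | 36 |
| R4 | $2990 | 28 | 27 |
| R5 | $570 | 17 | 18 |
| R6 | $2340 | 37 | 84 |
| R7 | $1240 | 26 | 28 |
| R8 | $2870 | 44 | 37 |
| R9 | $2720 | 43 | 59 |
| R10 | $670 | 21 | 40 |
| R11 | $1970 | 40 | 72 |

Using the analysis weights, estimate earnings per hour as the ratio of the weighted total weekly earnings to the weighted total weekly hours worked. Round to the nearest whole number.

60

Σ wᵢ·y = 500×20 + 2280×48 + 3060×36 + 2990×27 + 570×18 + 2340×84 + 1240×28 + 2870×37 + 2720×59 + 670×40 + 1970×72
  = 10000 + 109440 + 110160 + 80730 + 10260 + 196560 + 34720 + 106190 + 160480 + 26800 + 141840 = 987180
Σ wᵢ·x = 26×20 + 49×48 + 23×36 + 28×27 + 17×18 + 37×84 + 26×28 + 44×37 + 43×59 + 21×40 + 40×72
  = 16483
Ratio = 987180 / 16483 = 59.890797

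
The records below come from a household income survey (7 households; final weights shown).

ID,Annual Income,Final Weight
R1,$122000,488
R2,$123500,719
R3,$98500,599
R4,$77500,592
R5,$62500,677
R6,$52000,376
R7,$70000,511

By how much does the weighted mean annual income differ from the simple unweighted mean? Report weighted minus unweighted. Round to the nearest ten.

Unweighted sum = 606000
Unweighted mean = 606000 / 7 = 86571.429
Weighted sum = 122000×488 + 123500×719 + 98500×599 + 77500×592 + 62500×677 + 52000×376 + 70000×511
  = 59536000 + 88796500 + 59001500 + 45880000 + 42312500 + 19552000 + 35770000 = 350848500
Sum of weights = 488 + 719 + 599 + 592 + 677 + 376 + 511 = 3962
Weighted mean = 350848500 / 3962 = 88553.382
Difference (weighted minus unweighted) = 1981.9536

1980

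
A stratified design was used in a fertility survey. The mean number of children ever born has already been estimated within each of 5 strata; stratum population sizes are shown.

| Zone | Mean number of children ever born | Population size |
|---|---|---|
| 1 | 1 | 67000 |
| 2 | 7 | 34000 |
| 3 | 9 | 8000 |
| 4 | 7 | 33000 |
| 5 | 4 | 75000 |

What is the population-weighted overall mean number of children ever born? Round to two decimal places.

4.18

Σ Nₕ·x̄ₕ = 908000
Σ Nₕ = 67000 + 34000 + 8000 + 33000 + 75000 = 217000
Overall mean = 908000 / 217000 = 4.1843318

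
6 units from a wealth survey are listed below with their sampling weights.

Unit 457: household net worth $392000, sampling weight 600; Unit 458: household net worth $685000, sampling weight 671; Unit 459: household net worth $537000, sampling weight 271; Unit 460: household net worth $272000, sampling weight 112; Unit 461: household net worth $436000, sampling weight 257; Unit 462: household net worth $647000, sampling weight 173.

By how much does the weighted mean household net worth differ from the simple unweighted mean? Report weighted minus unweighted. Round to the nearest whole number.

30507

Unweighted sum = 392000 + 685000 + 537000 + 272000 + 436000 + 647000 = 2969000
Unweighted mean = 2969000 / 6 = 494833.33
Weighted sum = 392000×600 + 685000×671 + 537000×271 + 272000×112 + 436000×257 + 647000×173
  = 1094809000
Sum of weights = 600 + 671 + 271 + 112 + 257 + 173 = 2084
Weighted mean = 1094809000 / 2084 = 525340.21
Difference (weighted minus unweighted) = 30506.878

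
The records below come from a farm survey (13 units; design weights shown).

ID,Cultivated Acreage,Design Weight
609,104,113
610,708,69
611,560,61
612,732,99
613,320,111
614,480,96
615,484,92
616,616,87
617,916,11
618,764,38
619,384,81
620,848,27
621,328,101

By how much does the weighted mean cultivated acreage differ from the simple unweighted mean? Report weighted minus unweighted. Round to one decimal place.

-77.3

Unweighted sum = 7244
Unweighted mean = 7244 / 13 = 557.23077
Weighted sum = 473188
Sum of weights = 986
Weighted mean = 473188 / 986 = 479.90669
Difference (weighted minus unweighted) = -77.324076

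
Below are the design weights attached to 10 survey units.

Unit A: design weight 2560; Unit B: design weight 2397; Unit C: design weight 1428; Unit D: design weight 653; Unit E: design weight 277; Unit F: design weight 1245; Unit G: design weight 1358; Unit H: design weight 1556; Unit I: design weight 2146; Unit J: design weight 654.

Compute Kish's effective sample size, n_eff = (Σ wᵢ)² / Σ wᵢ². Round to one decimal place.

Σ wᵢ = 2560 + 2397 + 1428 + 653 + 277 + 1245 + 1358 + 1556 + 2146 + 654 = 14274
Σ wᵢ² = 6553600 + 5745609 + 2039184 + 426409 + 76729 + 1550025 + 1844164 + 2421136 + 4605316 + 427716 = 25689888
n_eff = 14274² / 25689888 = 203747076 / 25689888 = 7.9310224

7.9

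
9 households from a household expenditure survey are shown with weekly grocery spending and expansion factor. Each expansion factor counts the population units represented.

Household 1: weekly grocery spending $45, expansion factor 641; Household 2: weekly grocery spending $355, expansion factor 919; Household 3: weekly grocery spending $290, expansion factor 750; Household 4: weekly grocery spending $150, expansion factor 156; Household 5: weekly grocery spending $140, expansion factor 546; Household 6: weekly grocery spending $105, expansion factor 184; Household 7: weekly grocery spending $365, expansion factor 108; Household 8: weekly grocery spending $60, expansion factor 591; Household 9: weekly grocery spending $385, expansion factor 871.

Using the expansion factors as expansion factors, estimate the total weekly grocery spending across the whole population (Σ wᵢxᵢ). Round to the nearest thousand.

Weighted total = 45×641 + 355×919 + 290×750 + 150×156 + 140×546 + 105×184 + 365×108 + 60×591 + 385×871
  = 28845 + 326245 + 217500 + 23400 + 76440 + 19320 + 39420 + 35460 + 335335 = 1101965

1102000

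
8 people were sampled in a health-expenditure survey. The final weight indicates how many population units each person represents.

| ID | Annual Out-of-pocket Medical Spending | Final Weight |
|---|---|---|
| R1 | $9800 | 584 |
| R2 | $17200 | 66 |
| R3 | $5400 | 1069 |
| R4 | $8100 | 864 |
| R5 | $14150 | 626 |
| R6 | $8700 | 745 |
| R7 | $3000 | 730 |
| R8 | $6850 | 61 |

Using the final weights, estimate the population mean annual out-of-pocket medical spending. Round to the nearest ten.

Weighted sum = 9800×584 + 17200×66 + 5400×1069 + 8100×864 + 14150×626 + 8700×745 + 3000×730 + 6850×61
  = 5723200 + 1135200 + 5772600 + 6998400 + 8857900 + 6481500 + 2190000 + 417850 = 37576650
Sum of weights = 584 + 66 + 1069 + 864 + 626 + 745 + 730 + 61 = 4745
Weighted mean = 37576650 / 4745 = 7919.2097

7920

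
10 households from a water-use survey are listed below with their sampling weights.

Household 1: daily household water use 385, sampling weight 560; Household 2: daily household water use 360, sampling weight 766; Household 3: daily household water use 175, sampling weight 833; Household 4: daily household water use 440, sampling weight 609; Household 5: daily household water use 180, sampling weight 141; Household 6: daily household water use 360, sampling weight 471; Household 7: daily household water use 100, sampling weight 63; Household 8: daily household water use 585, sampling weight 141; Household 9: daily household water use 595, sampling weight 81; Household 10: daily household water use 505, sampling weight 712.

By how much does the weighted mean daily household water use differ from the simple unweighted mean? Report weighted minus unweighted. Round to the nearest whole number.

Unweighted sum = 3685
Unweighted mean = 3685 / 10 = 368.5
Weighted sum = 385×560 + 360×766 + 175×833 + 440×609 + 180×141 + 360×471 + 100×63 + 585×141 + 595×81 + 505×712
  = 1596575
Sum of weights = 560 + 766 + 833 + 609 + 141 + 471 + 63 + 141 + 81 + 712 = 4377
Weighted mean = 1596575 / 4377 = 364.76468
Difference (weighted minus unweighted) = -3.735321

-4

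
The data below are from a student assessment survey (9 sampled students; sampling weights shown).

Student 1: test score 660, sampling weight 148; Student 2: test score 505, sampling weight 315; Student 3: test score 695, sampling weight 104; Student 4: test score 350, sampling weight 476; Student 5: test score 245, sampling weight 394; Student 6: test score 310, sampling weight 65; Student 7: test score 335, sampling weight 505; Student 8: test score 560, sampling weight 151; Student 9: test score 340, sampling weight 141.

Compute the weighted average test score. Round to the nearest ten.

400

Weighted sum = 660×148 + 505×315 + 695×104 + 350×476 + 245×394 + 310×65 + 335×505 + 560×151 + 340×141
  = 97680 + 159075 + 72280 + 166600 + 96530 + 20150 + 169175 + 84560 + 47940 = 913990
Sum of weights = 148 + 315 + 104 + 476 + 394 + 65 + 505 + 151 + 141 = 2299
Weighted mean = 913990 / 2299 = 397.55981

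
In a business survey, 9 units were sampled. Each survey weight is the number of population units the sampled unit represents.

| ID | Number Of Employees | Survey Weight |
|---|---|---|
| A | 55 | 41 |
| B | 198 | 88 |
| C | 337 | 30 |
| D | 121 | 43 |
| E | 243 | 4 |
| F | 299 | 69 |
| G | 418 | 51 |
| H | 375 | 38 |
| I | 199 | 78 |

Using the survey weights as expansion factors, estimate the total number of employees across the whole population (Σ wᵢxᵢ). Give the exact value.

107685

Weighted total = 55×41 + 198×88 + 337×30 + 121×43 + 243×4 + 299×69 + 418×51 + 375×38 + 199×78
  = 2255 + 17424 + 10110 + 5203 + 972 + 20631 + 21318 + 14250 + 15522 = 107685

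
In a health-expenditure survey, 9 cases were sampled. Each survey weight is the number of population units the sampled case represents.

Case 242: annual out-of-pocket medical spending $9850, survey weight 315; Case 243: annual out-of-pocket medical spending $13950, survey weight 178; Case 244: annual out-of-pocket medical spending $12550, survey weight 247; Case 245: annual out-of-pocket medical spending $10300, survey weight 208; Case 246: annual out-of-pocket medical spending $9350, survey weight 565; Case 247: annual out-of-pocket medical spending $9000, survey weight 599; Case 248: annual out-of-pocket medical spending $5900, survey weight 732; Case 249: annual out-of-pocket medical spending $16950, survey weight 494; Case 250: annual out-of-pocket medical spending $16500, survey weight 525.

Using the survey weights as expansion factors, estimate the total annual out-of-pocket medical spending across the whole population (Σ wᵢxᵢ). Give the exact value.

42856450

Weighted total = 9850×315 + 13950×178 + 12550×247 + 10300×208 + 9350×565 + 9000×599 + 5900×732 + 16950×494 + 16500×525
  = 3102750 + 2483100 + 3099850 + 2142400 + 5282750 + 5391000 + 4318800 + 8373300 + 8662500 = 42856450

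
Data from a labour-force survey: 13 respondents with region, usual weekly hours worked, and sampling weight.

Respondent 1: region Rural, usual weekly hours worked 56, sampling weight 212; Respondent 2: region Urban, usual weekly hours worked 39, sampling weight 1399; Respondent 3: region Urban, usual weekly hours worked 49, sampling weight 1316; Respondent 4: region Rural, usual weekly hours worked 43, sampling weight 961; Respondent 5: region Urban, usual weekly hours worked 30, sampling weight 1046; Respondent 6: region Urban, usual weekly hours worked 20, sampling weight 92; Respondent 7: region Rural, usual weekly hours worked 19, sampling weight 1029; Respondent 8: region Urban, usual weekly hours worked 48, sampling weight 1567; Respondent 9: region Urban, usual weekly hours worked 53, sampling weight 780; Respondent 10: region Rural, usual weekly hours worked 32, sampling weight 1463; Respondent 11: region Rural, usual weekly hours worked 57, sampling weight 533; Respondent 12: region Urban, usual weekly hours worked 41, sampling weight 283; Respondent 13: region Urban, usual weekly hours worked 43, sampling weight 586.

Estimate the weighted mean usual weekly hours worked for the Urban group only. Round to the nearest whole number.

43

Urban rows: 2, 3, 5, 6, 8, 9, 12, 13
Weighted sum = 39×1399 + 49×1316 + 30×1046 + 20×92 + 48×1567 + 53×780 + 41×283 + 43×586
  = 54561 + 64484 + 31380 + 1840 + 75216 + 41340 + 11603 + 25198 = 305622
Sum of weights = 1399 + 1316 + 1046 + 92 + 1567 + 780 + 283 + 586 = 7069
Weighted mean = 305622 / 7069 = 43.234121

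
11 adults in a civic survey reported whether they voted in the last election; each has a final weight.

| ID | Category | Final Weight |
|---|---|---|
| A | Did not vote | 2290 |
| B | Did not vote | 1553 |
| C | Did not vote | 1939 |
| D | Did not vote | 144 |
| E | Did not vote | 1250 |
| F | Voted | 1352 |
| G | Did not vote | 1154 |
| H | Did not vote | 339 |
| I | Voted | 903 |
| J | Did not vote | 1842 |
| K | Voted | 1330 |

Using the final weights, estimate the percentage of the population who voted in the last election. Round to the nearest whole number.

25

Sum of weights for 'Voted' = 1352 + 903 + 1330 = 3585
Total weight = 2290 + 1553 + 1939 + 144 + 1250 + 1352 + 1154 + 339 + 903 + 1842 + 1330 = 14096
Weighted proportion = 3585 / 14096 = 0.25432747 → 25.432747%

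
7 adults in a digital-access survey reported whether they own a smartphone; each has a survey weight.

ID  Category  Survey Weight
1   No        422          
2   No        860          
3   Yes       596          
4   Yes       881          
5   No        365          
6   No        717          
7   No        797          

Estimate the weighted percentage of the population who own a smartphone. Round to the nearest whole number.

Sum of weights for 'Yes' = 596 + 881 = 1477
Total weight = 422 + 860 + 596 + 881 + 365 + 717 + 797 = 4638
Weighted proportion = 1477 / 4638 = 0.31845623 → 31.845623%

32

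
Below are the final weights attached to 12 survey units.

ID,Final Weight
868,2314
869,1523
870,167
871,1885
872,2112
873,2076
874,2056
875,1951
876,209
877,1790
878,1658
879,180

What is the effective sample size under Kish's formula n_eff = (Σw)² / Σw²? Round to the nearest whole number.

Σ wᵢ = 2314 + 1523 + 167 + 1885 + 2112 + 2076 + 2056 + 1951 + 209 + 1790 + 1658 + 180 = 17921
Σ wᵢ² = 34088241
n_eff = 17921² / 34088241 = 321162241 / 34088241 = 9.4214964

9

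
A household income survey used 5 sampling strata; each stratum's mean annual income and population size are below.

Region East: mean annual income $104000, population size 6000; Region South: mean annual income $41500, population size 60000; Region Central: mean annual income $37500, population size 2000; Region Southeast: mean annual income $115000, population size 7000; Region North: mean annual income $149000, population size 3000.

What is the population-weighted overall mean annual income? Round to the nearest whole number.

Σ Nₕ·x̄ₕ = 104000×6000 + 41500×60000 + 37500×2000 + 115000×7000 + 149000×3000
  = 624000000 + 2490000000 + 75000000 + 805000000 + 447000000 = 4441000000
Σ Nₕ = 78000
Overall mean = 4441000000 / 78000 = 56935.897

56936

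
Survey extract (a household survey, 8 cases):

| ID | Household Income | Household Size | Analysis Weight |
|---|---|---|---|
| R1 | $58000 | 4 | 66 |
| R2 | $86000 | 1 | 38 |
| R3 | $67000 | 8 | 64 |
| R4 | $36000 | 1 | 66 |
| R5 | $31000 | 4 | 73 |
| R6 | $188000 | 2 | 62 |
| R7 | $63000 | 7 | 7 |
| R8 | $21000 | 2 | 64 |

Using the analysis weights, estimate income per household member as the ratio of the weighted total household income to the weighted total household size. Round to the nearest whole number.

Σ wᵢ·y = 29464000
Σ wᵢ·x = 4×66 + 1×38 + 8×64 + 1×66 + 4×73 + 2×62 + 7×7 + 2×64
  = 264 + 38 + 512 + 66 + 292 + 124 + 49 + 128 = 1473
Ratio = 29464000 / 1473 = 20002.716

20003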